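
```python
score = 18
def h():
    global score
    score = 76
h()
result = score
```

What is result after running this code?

Step 1: score = 18 globally.
Step 2: h() declares global score and sets it to 76.
Step 3: After h(), global score = 76. result = 76

The answer is 76.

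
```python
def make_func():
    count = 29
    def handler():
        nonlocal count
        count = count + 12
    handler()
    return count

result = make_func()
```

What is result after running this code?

Step 1: make_func() sets count = 29.
Step 2: handler() uses nonlocal to modify count in make_func's scope: count = 29 + 12 = 41.
Step 3: make_func() returns the modified count = 41

The answer is 41.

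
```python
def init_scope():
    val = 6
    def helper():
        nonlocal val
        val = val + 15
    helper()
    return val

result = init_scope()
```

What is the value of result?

Step 1: init_scope() sets val = 6.
Step 2: helper() uses nonlocal to modify val in init_scope's scope: val = 6 + 15 = 21.
Step 3: init_scope() returns the modified val = 21

The answer is 21.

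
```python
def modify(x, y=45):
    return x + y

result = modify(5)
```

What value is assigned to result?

Step 1: modify(5) uses default y = 45.
Step 2: Returns 5 + 45 = 50.
Step 3: result = 50

The answer is 50.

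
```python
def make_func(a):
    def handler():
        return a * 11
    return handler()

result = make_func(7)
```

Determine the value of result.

Step 1: make_func(7) binds parameter a = 7.
Step 2: handler() accesses a = 7 from enclosing scope.
Step 3: result = 7 * 11 = 77

The answer is 77.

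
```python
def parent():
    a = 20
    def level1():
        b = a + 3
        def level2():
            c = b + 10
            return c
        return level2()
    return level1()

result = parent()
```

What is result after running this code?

Step 1: a = 20. b = a + 3 = 23.
Step 2: c = b + 10 = 23 + 10 = 33.
Step 3: result = 33

The answer is 33.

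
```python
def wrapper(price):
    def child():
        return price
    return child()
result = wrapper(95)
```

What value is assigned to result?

Step 1: wrapper(95) binds parameter price = 95.
Step 2: child() looks up price in enclosing scope and finds the parameter price = 95.
Step 3: result = 95

The answer is 95.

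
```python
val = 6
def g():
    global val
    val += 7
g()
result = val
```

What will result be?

Step 1: val = 6 globally.
Step 2: g() modifies global val: val += 7 = 13.
Step 3: result = 13

The answer is 13.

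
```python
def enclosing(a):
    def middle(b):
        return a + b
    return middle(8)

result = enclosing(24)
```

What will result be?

Step 1: enclosing(24) passes a = 24.
Step 2: middle(8) has b = 8, reads a = 24 from enclosing.
Step 3: result = 24 + 8 = 32

The answer is 32.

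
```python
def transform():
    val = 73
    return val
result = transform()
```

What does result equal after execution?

Step 1: transform() defines val = 73 in its local scope.
Step 2: return val finds the local variable val = 73.
Step 3: result = 73

The answer is 73.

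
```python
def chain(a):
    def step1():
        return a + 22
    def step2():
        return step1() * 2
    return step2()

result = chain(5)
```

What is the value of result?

Step 1: chain(5) captures a = 5.
Step 2: step2() calls step1() which returns 5 + 22 = 27.
Step 3: step2() returns 27 * 2 = 54

The answer is 54.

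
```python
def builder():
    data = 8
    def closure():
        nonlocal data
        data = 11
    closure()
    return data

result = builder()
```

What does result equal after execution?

Step 1: builder() sets data = 8.
Step 2: closure() uses nonlocal to reassign data = 11.
Step 3: result = 11

The answer is 11.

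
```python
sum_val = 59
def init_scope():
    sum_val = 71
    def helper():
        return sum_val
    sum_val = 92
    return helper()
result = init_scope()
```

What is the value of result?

Step 1: init_scope() sets sum_val = 71, then later sum_val = 92.
Step 2: helper() is called after sum_val is reassigned to 92. Closures capture variables by reference, not by value.
Step 3: result = 92

The answer is 92.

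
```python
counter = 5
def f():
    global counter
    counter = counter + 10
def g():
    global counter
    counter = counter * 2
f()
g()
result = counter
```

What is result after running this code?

Step 1: counter = 5.
Step 2: f() adds 10: counter = 5 + 10 = 15.
Step 3: g() doubles: counter = 15 * 2 = 30.
Step 4: result = 30

The answer is 30.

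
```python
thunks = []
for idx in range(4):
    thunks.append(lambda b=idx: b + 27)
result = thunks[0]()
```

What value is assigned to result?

Step 1: Default argument b=idx captures idx's value at definition time.
Step 2: thunks[0] was defined when idx = 0, so b defaults to 0.
Step 3: result = 0 + 27 = 27 (default arg fixes the late binding issue)

The answer is 27.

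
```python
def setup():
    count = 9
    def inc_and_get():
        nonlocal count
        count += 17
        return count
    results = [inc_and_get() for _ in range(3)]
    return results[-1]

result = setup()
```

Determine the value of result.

Step 1: count = 9.
Step 2: Three calls to inc_and_get(), each adding 17.
Step 3: Last value = 9 + 17 * 3 = 60

The answer is 60.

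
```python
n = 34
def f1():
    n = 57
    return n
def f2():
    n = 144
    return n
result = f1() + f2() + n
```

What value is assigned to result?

Step 1: Each function shadows global n with its own local.
Step 2: f1() returns 57, f2() returns 144.
Step 3: Global n = 34 is unchanged. result = 57 + 144 + 34 = 235

The answer is 235.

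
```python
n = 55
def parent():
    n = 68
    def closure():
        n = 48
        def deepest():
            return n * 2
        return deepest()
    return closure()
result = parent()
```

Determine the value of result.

Step 1: deepest() looks up n through LEGB: not local, finds n = 48 in enclosing closure().
Step 2: Returns 48 * 2 = 96.
Step 3: result = 96

The answer is 96.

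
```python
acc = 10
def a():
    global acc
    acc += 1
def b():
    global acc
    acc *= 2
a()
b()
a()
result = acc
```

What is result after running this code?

Step 1: acc = 10.
Step 2: a(): acc = 10 + 1 = 11.
Step 3: b(): acc = 11 * 2 = 22.
Step 4: a(): acc = 22 + 1 = 23

The answer is 23.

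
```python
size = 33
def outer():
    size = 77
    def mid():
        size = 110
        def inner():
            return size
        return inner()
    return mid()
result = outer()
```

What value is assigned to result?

Step 1: Three levels of shadowing: global 33, outer 77, mid 110.
Step 2: inner() finds size = 110 in enclosing mid() scope.
Step 3: result = 110

The answer is 110.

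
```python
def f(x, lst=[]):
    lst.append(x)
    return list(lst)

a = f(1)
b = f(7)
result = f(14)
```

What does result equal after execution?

Step 1: Default list is shared. list() creates copies for return values.
Step 2: Internal list grows: [1] -> [1, 7] -> [1, 7, 14].
Step 3: result = [1, 7, 14]

The answer is [1, 7, 14].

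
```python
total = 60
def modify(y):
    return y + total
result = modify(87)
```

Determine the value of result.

Step 1: total = 60 is defined globally.
Step 2: modify(87) uses parameter y = 87 and looks up total from global scope = 60.
Step 3: result = 87 + 60 = 147

The answer is 147.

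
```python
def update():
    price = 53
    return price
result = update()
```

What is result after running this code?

Step 1: update() defines price = 53 in its local scope.
Step 2: return price finds the local variable price = 53.
Step 3: result = 53

The answer is 53.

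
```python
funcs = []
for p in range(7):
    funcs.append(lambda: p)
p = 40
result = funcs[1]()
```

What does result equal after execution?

Step 1: Lambdas capture the variable p by reference, not by value.
Step 2: After the loop, p is reassigned to 40.
Step 3: funcs[1]() looks up the current p = 40. result = 40

The answer is 40.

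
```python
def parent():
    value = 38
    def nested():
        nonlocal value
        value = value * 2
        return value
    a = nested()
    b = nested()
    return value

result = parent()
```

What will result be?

Step 1: value starts at 38.
Step 2: First nested(): value = 38 * 2 = 76.
Step 3: Second nested(): value = 76 * 2 = 152.
Step 4: result = 152

The answer is 152.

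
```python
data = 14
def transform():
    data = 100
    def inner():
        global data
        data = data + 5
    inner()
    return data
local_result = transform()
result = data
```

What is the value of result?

Step 1: Global data = 14. transform() creates local data = 100.
Step 2: inner() declares global data and adds 5: global data = 14 + 5 = 19.
Step 3: transform() returns its local data = 100 (unaffected by inner).
Step 4: result = global data = 19

The answer is 19.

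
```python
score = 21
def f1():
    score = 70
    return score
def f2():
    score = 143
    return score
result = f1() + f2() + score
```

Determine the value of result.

Step 1: Each function shadows global score with its own local.
Step 2: f1() returns 70, f2() returns 143.
Step 3: Global score = 21 is unchanged. result = 70 + 143 + 21 = 234

The answer is 234.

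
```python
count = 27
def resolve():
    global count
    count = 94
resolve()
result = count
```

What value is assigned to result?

Step 1: count = 27 globally.
Step 2: resolve() declares global count and sets it to 94.
Step 3: After resolve(), global count = 94. result = 94

The answer is 94.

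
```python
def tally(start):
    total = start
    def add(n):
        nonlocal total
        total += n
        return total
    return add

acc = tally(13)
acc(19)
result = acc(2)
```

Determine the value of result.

Step 1: tally(13) creates closure with total = 13.
Step 2: First acc(19): total = 13 + 19 = 32.
Step 3: Second acc(2): total = 32 + 2 = 34. result = 34

The answer is 34.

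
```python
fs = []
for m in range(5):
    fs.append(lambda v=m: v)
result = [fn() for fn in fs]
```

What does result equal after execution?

Step 1: Default arg v=m captures m at each iteration.
Step 2: Each lambda has its own default: 0, 1, ..., 4.
Step 3: result = [0, 1, 2, 3, 4]

The answer is [0, 1, 2, 3, 4].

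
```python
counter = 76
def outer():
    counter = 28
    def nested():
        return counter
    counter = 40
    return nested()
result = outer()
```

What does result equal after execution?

Step 1: outer() sets counter = 28, then later counter = 40.
Step 2: nested() is called after counter is reassigned to 40. Closures capture variables by reference, not by value.
Step 3: result = 40

The answer is 40.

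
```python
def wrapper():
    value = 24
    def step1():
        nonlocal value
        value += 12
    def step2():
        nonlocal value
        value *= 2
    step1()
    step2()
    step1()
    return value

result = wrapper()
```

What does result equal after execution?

Step 1: value = 24.
Step 2: step1(): value = 24 + 12 = 36.
Step 3: step2(): value = 36 * 2 = 72.
Step 4: step1(): value = 72 + 12 = 84. result = 84

The answer is 84.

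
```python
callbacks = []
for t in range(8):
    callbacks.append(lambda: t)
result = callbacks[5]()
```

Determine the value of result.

Step 1: The loop creates 8 lambdas, all referencing the same variable t.
Step 2: After the loop, t = 7 (final value).
Step 3: callbacks[5]() looks up t at call time and finds 7. This is the late binding gotcha. result = 7

The answer is 7.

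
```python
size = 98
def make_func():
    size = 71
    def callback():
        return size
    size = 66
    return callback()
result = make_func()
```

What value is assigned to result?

Step 1: make_func() sets size = 71, then later size = 66.
Step 2: callback() is called after size is reassigned to 66. Closures capture variables by reference, not by value.
Step 3: result = 66

The answer is 66.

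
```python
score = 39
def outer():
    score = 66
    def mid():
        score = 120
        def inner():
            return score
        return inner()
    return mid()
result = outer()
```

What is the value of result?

Step 1: Three levels of shadowing: global 39, outer 66, mid 120.
Step 2: inner() finds score = 120 in enclosing mid() scope.
Step 3: result = 120

The answer is 120.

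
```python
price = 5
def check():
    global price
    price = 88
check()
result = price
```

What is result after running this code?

Step 1: price = 5 globally.
Step 2: check() declares global price and sets it to 88.
Step 3: After check(), global price = 88. result = 88

The answer is 88.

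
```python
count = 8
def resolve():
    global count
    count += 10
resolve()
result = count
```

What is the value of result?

Step 1: count = 8 globally.
Step 2: resolve() modifies global count: count += 10 = 18.
Step 3: result = 18

The answer is 18.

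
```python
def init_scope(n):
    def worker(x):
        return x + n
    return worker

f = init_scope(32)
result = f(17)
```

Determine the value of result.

Step 1: init_scope(32) creates a closure that captures n = 32.
Step 2: f(17) calls the closure with x = 17, returning 17 + 32 = 49.
Step 3: result = 49

The answer is 49.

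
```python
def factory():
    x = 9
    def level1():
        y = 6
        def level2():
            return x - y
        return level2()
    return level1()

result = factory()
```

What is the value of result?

Step 1: x = 9 in factory. y = 6 in level1.
Step 2: level2() reads x = 9 and y = 6 from enclosing scopes.
Step 3: result = 9 - 6 = 3

The answer is 3.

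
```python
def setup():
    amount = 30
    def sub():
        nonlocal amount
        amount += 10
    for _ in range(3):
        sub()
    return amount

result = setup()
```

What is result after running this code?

Step 1: amount = 30.
Step 2: sub() is called 3 times in a loop, each adding 10 via nonlocal.
Step 3: amount = 30 + 10 * 3 = 60

The answer is 60.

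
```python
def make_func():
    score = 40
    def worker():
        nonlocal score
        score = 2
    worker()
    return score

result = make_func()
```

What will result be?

Step 1: make_func() sets score = 40.
Step 2: worker() uses nonlocal to reassign score = 2.
Step 3: result = 2

The answer is 2.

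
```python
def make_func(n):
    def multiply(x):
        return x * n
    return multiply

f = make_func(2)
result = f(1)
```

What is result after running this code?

Step 1: make_func(2) returns multiply closure with n = 2.
Step 2: f(1) computes 1 * 2 = 2.
Step 3: result = 2

The answer is 2.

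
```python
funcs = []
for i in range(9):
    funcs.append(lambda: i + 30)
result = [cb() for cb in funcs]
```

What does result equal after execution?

Step 1: All lambdas capture i by reference. After the loop, i = 8.
Step 2: Each call returns 8 + 30 = 38.
Step 3: result = [38, 38, 38, 38, 38, 38, 38, 38, 38]

The answer is [38, 38, 38, 38, 38, 38, 38, 38, 38].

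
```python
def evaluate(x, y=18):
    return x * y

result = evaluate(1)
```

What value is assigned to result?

Step 1: evaluate(1) uses default y = 18.
Step 2: Returns 1 * 18 = 18.
Step 3: result = 18

The answer is 18.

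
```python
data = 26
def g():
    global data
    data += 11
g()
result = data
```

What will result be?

Step 1: data = 26 globally.
Step 2: g() modifies global data: data += 11 = 37.
Step 3: result = 37

The answer is 37.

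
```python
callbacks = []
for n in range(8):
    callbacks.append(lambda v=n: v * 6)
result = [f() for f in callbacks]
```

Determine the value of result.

Step 1: Default arg v=n captures n at each iteration.
Step 2: callbacks[k] has v defaulting to k, returns k * 6.
Step 3: result = [0, 6, 12, 18, 24, 30, 36, 42]

The answer is [0, 6, 12, 18, 24, 30, 36, 42].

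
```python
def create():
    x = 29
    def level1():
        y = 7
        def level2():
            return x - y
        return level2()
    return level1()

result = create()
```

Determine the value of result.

Step 1: x = 29 in create. y = 7 in level1.
Step 2: level2() reads x = 29 and y = 7 from enclosing scopes.
Step 3: result = 29 - 7 = 22

The answer is 22.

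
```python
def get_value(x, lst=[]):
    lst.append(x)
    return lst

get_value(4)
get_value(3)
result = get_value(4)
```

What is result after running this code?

Step 1: Mutable default argument gotcha! The list [] is created once.
Step 2: Each call appends to the SAME list: [4], [4, 3], [4, 3, 4].
Step 3: result = [4, 3, 4]

The answer is [4, 3, 4].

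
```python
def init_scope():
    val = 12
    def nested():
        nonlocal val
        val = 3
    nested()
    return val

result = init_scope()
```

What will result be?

Step 1: init_scope() sets val = 12.
Step 2: nested() uses nonlocal to reassign val = 3.
Step 3: result = 3

The answer is 3.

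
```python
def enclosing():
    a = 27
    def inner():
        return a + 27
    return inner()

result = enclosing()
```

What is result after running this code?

Step 1: enclosing() defines a = 27.
Step 2: inner() reads a = 27 from enclosing scope, returns 27 + 27 = 54.
Step 3: result = 54

The answer is 54.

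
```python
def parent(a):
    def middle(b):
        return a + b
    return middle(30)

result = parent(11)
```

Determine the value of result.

Step 1: parent(11) passes a = 11.
Step 2: middle(30) has b = 30, reads a = 11 from enclosing.
Step 3: result = 11 + 30 = 41

The answer is 41.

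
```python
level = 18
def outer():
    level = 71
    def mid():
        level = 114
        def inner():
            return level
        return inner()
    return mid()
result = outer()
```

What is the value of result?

Step 1: Three levels of shadowing: global 18, outer 71, mid 114.
Step 2: inner() finds level = 114 in enclosing mid() scope.
Step 3: result = 114

The answer is 114.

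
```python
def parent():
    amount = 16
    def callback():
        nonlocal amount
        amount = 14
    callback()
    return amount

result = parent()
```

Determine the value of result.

Step 1: parent() sets amount = 16.
Step 2: callback() uses nonlocal to reassign amount = 14.
Step 3: result = 14

The answer is 14.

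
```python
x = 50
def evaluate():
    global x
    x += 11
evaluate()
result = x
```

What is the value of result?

Step 1: x = 50 globally.
Step 2: evaluate() modifies global x: x += 11 = 61.
Step 3: result = 61

The answer is 61.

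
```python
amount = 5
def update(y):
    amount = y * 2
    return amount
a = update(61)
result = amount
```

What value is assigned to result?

Step 1: Global amount = 5.
Step 2: update(61) creates local amount = 61 * 2 = 122.
Step 3: Global amount unchanged because no global keyword. result = 5

The answer is 5.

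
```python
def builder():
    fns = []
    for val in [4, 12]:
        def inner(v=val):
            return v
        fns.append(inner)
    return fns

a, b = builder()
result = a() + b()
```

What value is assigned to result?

Step 1: Default argument v=val captures val at each iteration.
Step 2: a() returns 4 (captured at first iteration), b() returns 12 (captured at second).
Step 3: result = 4 + 12 = 16

The answer is 16.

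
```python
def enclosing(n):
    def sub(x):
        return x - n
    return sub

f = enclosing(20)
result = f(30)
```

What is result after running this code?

Step 1: enclosing(20) creates a closure capturing n = 20.
Step 2: f(30) computes 30 - 20 = 10.
Step 3: result = 10

The answer is 10.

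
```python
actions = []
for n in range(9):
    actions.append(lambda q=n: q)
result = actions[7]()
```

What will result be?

Step 1: Default argument q=n captures n's value at each iteration.
Step 2: actions[7] captured q = 7 when n was 7.
Step 3: result = 7

The answer is 7.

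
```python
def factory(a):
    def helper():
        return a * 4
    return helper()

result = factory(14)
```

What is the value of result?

Step 1: factory(14) binds parameter a = 14.
Step 2: helper() accesses a = 14 from enclosing scope.
Step 3: result = 14 * 4 = 56

The answer is 56.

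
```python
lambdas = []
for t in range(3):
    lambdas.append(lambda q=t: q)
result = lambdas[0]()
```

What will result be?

Step 1: Default argument q=t captures t's value at each iteration.
Step 2: lambdas[0] captured q = 0 when t was 0.
Step 3: result = 0

The answer is 0.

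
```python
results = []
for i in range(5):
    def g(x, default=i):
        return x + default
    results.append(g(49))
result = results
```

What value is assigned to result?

Step 1: Default argument default=i is evaluated at function definition time.
Step 2: Each iteration creates g with default = current i value.
Step 3: g(49) returns 49 + default. results = [49, 50, 51, 52, 53]

The answer is [49, 50, 51, 52, 53].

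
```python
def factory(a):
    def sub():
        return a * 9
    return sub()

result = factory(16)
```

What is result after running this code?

Step 1: factory(16) binds parameter a = 16.
Step 2: sub() accesses a = 16 from enclosing scope.
Step 3: result = 16 * 9 = 144

The answer is 144.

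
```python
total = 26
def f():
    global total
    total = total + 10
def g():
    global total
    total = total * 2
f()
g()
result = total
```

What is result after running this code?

Step 1: total = 26.
Step 2: f() adds 10: total = 26 + 10 = 36.
Step 3: g() doubles: total = 36 * 2 = 72.
Step 4: result = 72

The answer is 72.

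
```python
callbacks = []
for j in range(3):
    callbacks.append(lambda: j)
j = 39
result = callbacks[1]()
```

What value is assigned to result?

Step 1: Lambdas capture the variable j by reference, not by value.
Step 2: After the loop, j is reassigned to 39.
Step 3: callbacks[1]() looks up the current j = 39. result = 39

The answer is 39.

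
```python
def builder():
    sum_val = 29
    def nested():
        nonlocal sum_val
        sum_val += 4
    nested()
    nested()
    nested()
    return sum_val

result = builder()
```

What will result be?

Step 1: sum_val starts at 29.
Step 2: nested() is called 3 times, each adding 4.
Step 3: sum_val = 29 + 4 * 3 = 41

The answer is 41.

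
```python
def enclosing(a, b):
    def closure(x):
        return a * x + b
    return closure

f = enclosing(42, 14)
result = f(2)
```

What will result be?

Step 1: enclosing(42, 14) captures a = 42, b = 14.
Step 2: f(2) computes 42 * 2 + 14 = 98.
Step 3: result = 98

The answer is 98.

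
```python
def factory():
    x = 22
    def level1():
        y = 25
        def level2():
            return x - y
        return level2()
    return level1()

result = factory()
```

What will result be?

Step 1: x = 22 in factory. y = 25 in level1.
Step 2: level2() reads x = 22 and y = 25 from enclosing scopes.
Step 3: result = 22 - 25 = -3

The answer is -3.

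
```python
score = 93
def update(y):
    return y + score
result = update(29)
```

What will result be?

Step 1: score = 93 is defined globally.
Step 2: update(29) uses parameter y = 29 and looks up score from global scope = 93.
Step 3: result = 29 + 93 = 122

The answer is 122.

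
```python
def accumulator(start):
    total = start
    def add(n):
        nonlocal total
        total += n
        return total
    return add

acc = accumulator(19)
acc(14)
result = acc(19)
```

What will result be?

Step 1: accumulator(19) creates closure with total = 19.
Step 2: First acc(14): total = 19 + 14 = 33.
Step 3: Second acc(19): total = 33 + 19 = 52. result = 52

The answer is 52.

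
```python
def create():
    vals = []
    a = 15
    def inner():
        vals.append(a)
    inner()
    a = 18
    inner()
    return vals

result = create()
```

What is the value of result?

Step 1: a = 15. inner() appends current a to vals.
Step 2: First inner(): appends 15. Then a = 18.
Step 3: Second inner(): appends 18 (closure sees updated a). result = [15, 18]

The answer is [15, 18].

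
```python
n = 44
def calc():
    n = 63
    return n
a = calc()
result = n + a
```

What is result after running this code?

Step 1: Global n = 44. calc() returns local n = 63.
Step 2: a = 63. Global n still = 44.
Step 3: result = 44 + 63 = 107

The answer is 107.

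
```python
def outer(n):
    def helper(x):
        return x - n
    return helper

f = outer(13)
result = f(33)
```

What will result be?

Step 1: outer(13) creates a closure capturing n = 13.
Step 2: f(33) computes 33 - 13 = 20.
Step 3: result = 20

The answer is 20.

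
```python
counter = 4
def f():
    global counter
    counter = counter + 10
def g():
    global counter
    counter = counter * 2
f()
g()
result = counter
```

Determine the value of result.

Step 1: counter = 4.
Step 2: f() adds 10: counter = 4 + 10 = 14.
Step 3: g() doubles: counter = 14 * 2 = 28.
Step 4: result = 28

The answer is 28.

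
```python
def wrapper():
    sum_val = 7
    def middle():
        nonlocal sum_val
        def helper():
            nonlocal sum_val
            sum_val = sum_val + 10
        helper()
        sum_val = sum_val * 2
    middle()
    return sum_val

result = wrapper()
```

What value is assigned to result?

Step 1: sum_val = 7.
Step 2: helper() adds 10: sum_val = 7 + 10 = 17.
Step 3: middle() doubles: sum_val = 17 * 2 = 34.
Step 4: result = 34

The answer is 34.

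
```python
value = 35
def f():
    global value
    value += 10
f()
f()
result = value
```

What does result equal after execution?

Step 1: value = 35.
Step 2: First f(): value = 35 + 10 = 45.
Step 3: Second f(): value = 45 + 10 = 55. result = 55

The answer is 55.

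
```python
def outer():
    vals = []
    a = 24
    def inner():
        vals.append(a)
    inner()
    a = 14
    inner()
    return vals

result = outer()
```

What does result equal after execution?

Step 1: a = 24. inner() appends current a to vals.
Step 2: First inner(): appends 24. Then a = 14.
Step 3: Second inner(): appends 14 (closure sees updated a). result = [24, 14]

The answer is [24, 14].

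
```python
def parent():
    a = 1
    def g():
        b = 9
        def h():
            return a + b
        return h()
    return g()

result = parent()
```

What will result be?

Step 1: parent() defines a = 1. g() defines b = 9.
Step 2: h() accesses both from enclosing scopes: a = 1, b = 9.
Step 3: result = 1 + 9 = 10

The answer is 10.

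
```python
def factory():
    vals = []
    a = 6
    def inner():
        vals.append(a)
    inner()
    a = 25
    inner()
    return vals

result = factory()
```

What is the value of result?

Step 1: a = 6. inner() appends current a to vals.
Step 2: First inner(): appends 6. Then a = 25.
Step 3: Second inner(): appends 25 (closure sees updated a). result = [6, 25]

The answer is [6, 25].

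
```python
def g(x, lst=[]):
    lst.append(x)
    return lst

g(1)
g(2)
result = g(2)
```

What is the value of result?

Step 1: Mutable default argument gotcha! The list [] is created once.
Step 2: Each call appends to the SAME list: [1], [1, 2], [1, 2, 2].
Step 3: result = [1, 2, 2]

The answer is [1, 2, 2].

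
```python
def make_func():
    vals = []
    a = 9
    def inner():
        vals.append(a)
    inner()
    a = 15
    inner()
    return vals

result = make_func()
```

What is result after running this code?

Step 1: a = 9. inner() appends current a to vals.
Step 2: First inner(): appends 9. Then a = 15.
Step 3: Second inner(): appends 15 (closure sees updated a). result = [9, 15]

The answer is [9, 15].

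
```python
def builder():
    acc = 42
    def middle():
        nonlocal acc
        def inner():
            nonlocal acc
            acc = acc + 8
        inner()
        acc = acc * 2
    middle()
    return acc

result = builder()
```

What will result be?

Step 1: acc = 42.
Step 2: inner() adds 8: acc = 42 + 8 = 50.
Step 3: middle() doubles: acc = 50 * 2 = 100.
Step 4: result = 100

The answer is 100.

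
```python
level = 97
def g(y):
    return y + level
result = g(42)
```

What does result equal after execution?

Step 1: level = 97 is defined globally.
Step 2: g(42) uses parameter y = 42 and looks up level from global scope = 97.
Step 3: result = 42 + 97 = 139

The answer is 139.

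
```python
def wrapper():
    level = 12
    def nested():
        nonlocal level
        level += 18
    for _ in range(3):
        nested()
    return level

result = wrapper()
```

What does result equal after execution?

Step 1: level = 12.
Step 2: nested() is called 3 times in a loop, each adding 18 via nonlocal.
Step 3: level = 12 + 18 * 3 = 66

The answer is 66.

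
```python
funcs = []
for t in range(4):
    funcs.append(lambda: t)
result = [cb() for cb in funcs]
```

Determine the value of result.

Step 1: All 4 lambdas share the same variable t.
Step 2: After the loop, t = 3.
Step 3: Each call returns 3. result = [3, 3, 3, 3]

The answer is [3, 3, 3, 3].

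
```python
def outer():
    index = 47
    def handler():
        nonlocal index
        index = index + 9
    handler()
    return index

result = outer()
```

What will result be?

Step 1: outer() sets index = 47.
Step 2: handler() uses nonlocal to modify index in outer's scope: index = 47 + 9 = 56.
Step 3: outer() returns the modified index = 56

The answer is 56.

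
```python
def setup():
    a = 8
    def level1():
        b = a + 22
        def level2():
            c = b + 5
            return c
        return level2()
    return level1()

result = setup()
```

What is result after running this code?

Step 1: a = 8. b = a + 22 = 30.
Step 2: c = b + 5 = 30 + 5 = 35.
Step 3: result = 35

The answer is 35.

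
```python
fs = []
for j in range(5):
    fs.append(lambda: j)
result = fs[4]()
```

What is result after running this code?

Step 1: The loop creates 5 lambdas, all referencing the same variable j.
Step 2: After the loop, j = 4 (final value).
Step 3: fs[4]() looks up j at call time and finds 4. This is the late binding gotcha. result = 4

The answer is 4.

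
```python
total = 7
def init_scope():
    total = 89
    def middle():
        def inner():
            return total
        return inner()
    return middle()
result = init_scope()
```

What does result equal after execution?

Step 1: init_scope() defines total = 89. middle() and inner() have no local total.
Step 2: inner() checks local (none), enclosing middle() (none), enclosing init_scope() and finds total = 89.
Step 3: result = 89

The answer is 89.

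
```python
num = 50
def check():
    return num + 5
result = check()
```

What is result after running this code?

Step 1: num = 50 is defined globally.
Step 2: check() looks up num from global scope = 50, then computes 50 + 5 = 55.
Step 3: result = 55

The answer is 55.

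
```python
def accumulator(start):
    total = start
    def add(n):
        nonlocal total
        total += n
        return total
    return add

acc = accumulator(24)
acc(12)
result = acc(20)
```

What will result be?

Step 1: accumulator(24) creates closure with total = 24.
Step 2: First acc(12): total = 24 + 12 = 36.
Step 3: Second acc(20): total = 36 + 20 = 56. result = 56

The answer is 56.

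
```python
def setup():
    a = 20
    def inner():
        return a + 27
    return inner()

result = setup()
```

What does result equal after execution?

Step 1: setup() defines a = 20.
Step 2: inner() reads a = 20 from enclosing scope, returns 20 + 27 = 47.
Step 3: result = 47

The answer is 47.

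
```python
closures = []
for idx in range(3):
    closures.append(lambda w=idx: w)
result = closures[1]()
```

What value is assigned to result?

Step 1: Default argument w=idx captures idx's value at each iteration.
Step 2: closures[1] captured w = 1 when idx was 1.
Step 3: result = 1

The answer is 1.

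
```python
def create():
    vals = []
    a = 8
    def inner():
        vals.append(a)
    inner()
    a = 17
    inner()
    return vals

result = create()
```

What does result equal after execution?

Step 1: a = 8. inner() appends current a to vals.
Step 2: First inner(): appends 8. Then a = 17.
Step 3: Second inner(): appends 17 (closure sees updated a). result = [8, 17]

The answer is [8, 17].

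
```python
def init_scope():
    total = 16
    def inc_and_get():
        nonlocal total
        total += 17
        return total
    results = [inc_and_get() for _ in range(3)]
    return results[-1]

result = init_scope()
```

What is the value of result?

Step 1: total = 16.
Step 2: Three calls to inc_and_get(), each adding 17.
Step 3: Last value = 16 + 17 * 3 = 67

The answer is 67.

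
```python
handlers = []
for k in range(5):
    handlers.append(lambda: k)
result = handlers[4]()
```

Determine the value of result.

Step 1: The loop creates 5 lambdas, all referencing the same variable k.
Step 2: After the loop, k = 4 (final value).
Step 3: handlers[4]() looks up k at call time and finds 4. This is the late binding gotcha. result = 4

The answer is 4.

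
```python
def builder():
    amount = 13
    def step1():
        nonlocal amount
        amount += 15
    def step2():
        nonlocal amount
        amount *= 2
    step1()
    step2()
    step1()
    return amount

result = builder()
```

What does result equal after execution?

Step 1: amount = 13.
Step 2: step1(): amount = 13 + 15 = 28.
Step 3: step2(): amount = 28 * 2 = 56.
Step 4: step1(): amount = 56 + 15 = 71. result = 71

The answer is 71.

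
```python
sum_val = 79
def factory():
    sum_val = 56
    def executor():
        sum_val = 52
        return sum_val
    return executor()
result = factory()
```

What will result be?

Step 1: Three scopes define sum_val: global (79), factory (56), executor (52).
Step 2: executor() has its own local sum_val = 52, which shadows both enclosing and global.
Step 3: result = 52 (local wins in LEGB)

The answer is 52.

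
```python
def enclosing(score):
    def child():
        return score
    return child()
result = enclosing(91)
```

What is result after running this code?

Step 1: enclosing(91) binds parameter score = 91.
Step 2: child() looks up score in enclosing scope and finds the parameter score = 91.
Step 3: result = 91

The answer is 91.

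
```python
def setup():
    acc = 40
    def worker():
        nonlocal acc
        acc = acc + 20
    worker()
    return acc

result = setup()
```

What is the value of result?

Step 1: setup() sets acc = 40.
Step 2: worker() uses nonlocal to modify acc in setup's scope: acc = 40 + 20 = 60.
Step 3: setup() returns the modified acc = 60

The answer is 60.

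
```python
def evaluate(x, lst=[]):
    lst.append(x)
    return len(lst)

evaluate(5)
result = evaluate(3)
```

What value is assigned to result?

Step 1: Mutable default list persists between calls.
Step 2: First call: lst = [5], len = 1. Second call: lst = [5, 3], len = 2.
Step 3: result = 2

The answer is 2.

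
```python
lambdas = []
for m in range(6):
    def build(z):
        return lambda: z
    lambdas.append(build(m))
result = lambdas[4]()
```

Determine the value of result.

Step 1: build(m) creates a new scope capturing z = m at call time.
Step 2: lambdas[4] = build(4), so its lambda captures z = 4.
Step 3: result = 4 (closure factory fixes late binding)

The answer is 4.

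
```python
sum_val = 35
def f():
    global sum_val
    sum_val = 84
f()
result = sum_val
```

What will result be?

Step 1: sum_val = 35 globally.
Step 2: f() declares global sum_val and sets it to 84.
Step 3: After f(), global sum_val = 84. result = 84

The answer is 84.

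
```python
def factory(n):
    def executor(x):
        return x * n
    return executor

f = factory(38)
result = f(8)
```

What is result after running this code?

Step 1: factory(38) creates a closure capturing n = 38.
Step 2: f(8) computes 8 * 38 = 304.
Step 3: result = 304

The answer is 304.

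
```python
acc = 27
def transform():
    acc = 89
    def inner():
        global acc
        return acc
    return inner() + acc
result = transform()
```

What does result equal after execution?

Step 1: Global acc = 27. transform() shadows with local acc = 89.
Step 2: inner() uses global keyword, so inner() returns global acc = 27.
Step 3: transform() returns 27 + 89 = 116

The answer is 116.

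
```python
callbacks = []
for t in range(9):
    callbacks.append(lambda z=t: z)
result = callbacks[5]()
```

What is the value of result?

Step 1: Default argument z=t captures t's value at each iteration.
Step 2: callbacks[5] captured z = 5 when t was 5.
Step 3: result = 5

The answer is 5.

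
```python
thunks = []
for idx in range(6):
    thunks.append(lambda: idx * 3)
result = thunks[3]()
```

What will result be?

Step 1: All lambdas reference the same variable idx (late binding).
Step 2: After the loop, idx = 5. Every lambda returns idx * 3.
Step 3: thunks[3]() = 5 * 3 = 15

The answer is 15.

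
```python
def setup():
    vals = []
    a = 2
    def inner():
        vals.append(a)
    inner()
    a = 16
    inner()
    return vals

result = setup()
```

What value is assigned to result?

Step 1: a = 2. inner() appends current a to vals.
Step 2: First inner(): appends 2. Then a = 16.
Step 3: Second inner(): appends 16 (closure sees updated a). result = [2, 16]

The answer is [2, 16].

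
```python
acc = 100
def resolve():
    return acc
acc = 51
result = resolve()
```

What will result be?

Step 1: acc is first set to 100, then reassigned to 51.
Step 2: resolve() is called after the reassignment, so it looks up the current global acc = 51.
Step 3: result = 51

The answer is 51.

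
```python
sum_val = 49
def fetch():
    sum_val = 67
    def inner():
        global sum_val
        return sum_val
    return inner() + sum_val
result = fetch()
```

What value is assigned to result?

Step 1: Global sum_val = 49. fetch() shadows with local sum_val = 67.
Step 2: inner() uses global keyword, so inner() returns global sum_val = 49.
Step 3: fetch() returns 49 + 67 = 116

The answer is 116.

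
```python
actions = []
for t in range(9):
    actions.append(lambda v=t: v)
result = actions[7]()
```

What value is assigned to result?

Step 1: Default argument v=t captures t's value at each iteration.
Step 2: actions[7] captured v = 7 when t was 7.
Step 3: result = 7

The answer is 7.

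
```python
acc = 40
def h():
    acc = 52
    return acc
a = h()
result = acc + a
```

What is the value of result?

Step 1: Global acc = 40. h() returns local acc = 52.
Step 2: a = 52. Global acc still = 40.
Step 3: result = 40 + 52 = 92

The answer is 92.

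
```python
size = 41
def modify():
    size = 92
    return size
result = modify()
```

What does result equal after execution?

Step 1: Global size = 41.
Step 2: modify() creates local size = 92, shadowing the global.
Step 3: Returns local size = 92. result = 92

The answer is 92.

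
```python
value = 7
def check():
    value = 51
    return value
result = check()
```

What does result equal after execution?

Step 1: Global value = 7.
Step 2: check() creates local value = 51, shadowing the global.
Step 3: Returns local value = 51. result = 51

The answer is 51.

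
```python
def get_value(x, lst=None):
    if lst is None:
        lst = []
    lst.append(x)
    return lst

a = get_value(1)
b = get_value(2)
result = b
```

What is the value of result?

Step 1: None default with guard creates a NEW list each call.
Step 2: a = [1] (fresh list). b = [2] (another fresh list).
Step 3: result = [2] (this is the fix for mutable default)

The answer is [2].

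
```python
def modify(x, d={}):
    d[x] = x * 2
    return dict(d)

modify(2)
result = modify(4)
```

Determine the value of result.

Step 1: Mutable default dict is shared across calls.
Step 2: First call adds 2: 4. Second call adds 4: 8.
Step 3: result = {2: 4, 4: 8}

The answer is {2: 4, 4: 8}.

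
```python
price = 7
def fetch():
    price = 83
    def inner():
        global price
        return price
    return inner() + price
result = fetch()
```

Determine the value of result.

Step 1: Global price = 7. fetch() shadows with local price = 83.
Step 2: inner() uses global keyword, so inner() returns global price = 7.
Step 3: fetch() returns 7 + 83 = 90

The answer is 90.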